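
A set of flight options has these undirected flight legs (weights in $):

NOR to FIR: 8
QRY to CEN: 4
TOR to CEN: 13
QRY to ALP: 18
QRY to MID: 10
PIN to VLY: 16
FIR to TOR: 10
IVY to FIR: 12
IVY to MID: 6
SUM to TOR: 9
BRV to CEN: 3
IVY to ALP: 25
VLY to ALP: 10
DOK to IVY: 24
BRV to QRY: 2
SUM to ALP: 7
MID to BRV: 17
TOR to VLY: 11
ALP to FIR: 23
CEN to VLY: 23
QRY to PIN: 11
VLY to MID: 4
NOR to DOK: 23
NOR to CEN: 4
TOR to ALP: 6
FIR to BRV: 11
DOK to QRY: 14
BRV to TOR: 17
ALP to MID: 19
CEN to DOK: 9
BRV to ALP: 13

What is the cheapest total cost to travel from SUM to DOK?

Compare a few routes:
SUM - ALP - TOR - CEN - DOK: 7+6+13+9 = 35
SUM - TOR - CEN - DOK: 9+13+9 = 31
SUM - ALP - BRV - CEN - DOK: 7+13+3+9 = 32
SUM - ALP - BRV - QRY - CEN - DOK: 7+13+2+4+9 = 35
The minimum is $31 via SUM - TOR - CEN - DOK.

$31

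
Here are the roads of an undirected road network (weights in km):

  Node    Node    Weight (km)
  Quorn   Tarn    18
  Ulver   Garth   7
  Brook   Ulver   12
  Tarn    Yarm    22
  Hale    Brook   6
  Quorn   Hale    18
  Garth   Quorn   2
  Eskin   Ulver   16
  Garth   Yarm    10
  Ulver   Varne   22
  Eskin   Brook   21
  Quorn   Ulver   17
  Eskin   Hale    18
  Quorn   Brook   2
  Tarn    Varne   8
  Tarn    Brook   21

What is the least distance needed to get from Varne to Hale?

34 km

Running Dijkstra from Varne:
Varne: 0
Tarn: 8  (via Varne)
Ulver: 22  (via Varne)
Quorn: 26  (via Tarn)
Garth: 28  (via Quorn)
Brook: 28  (via Quorn)
Yarm: 30  (via Tarn)
Hale: 34  (via Brook)
Shortest route: Varne–Tarn–Quorn–Brook–Hale = 34 km.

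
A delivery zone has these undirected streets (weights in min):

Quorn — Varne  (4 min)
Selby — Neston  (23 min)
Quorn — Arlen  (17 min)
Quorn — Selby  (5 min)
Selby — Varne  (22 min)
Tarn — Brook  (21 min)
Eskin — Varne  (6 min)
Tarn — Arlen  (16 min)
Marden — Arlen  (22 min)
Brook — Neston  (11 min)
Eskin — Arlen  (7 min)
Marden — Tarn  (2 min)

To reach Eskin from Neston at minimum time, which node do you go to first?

Compare a few routes:
Neston - Selby - Quorn - Varne - Eskin: 23+5+4+6 = 38
Neston - Selby - Varne - Eskin: 23+22+6 = 51
Cheapest is Neston - Selby - Quorn - Varne - Eskin at 38 min.
So from Neston the first move is to Selby.

Selby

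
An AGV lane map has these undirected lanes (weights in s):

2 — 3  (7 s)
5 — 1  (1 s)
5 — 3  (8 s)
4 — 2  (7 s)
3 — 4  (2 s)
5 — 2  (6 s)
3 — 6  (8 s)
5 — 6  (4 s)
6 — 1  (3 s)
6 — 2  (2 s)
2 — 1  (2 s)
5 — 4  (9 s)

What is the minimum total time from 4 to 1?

9 s

Enumerating some paths:
4–2–1: 7+2 = 9
4–5–1: 9+1 = 10
Cheapest is 4–2–1 at 9 s.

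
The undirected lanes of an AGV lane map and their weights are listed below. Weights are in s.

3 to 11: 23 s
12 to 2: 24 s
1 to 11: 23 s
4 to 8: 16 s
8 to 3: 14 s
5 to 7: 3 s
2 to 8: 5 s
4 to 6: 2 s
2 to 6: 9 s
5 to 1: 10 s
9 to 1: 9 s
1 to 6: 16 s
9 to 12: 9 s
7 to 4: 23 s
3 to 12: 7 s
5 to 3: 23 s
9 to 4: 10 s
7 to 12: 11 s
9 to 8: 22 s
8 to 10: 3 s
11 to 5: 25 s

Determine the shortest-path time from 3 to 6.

Settle nodes by increasing distance from 3:
3: 0
12: 7  (via 3)
8: 14  (via 3)
9: 16  (via 12)
10: 17  (via 8)
7: 18  (via 12)
2: 19  (via 8)
5: 21  (via 7)
11: 23  (via 3)
1: 25  (via 9)
4: 26  (via 9)
6: 28  (via 2)
Shortest route: 3 → 8 → 2 → 6 = 28 s.

28 s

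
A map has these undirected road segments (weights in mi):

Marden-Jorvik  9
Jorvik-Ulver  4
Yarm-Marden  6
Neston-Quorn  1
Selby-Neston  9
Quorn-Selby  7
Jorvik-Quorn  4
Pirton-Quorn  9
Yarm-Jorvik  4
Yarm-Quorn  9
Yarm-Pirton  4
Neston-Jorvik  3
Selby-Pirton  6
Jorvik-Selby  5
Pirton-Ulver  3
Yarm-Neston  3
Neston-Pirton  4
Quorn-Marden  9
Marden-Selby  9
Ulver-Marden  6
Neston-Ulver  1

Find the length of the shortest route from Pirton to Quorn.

Settle nodes by increasing distance from Pirton:
Pirton: 0
Ulver: 3  (via Pirton)
Neston: 4  (via Pirton)
Yarm: 4  (via Pirton)
Quorn: 5  (via Neston)
Shortest route: Pirton → Neston → Quorn = 5 mi.

5 mi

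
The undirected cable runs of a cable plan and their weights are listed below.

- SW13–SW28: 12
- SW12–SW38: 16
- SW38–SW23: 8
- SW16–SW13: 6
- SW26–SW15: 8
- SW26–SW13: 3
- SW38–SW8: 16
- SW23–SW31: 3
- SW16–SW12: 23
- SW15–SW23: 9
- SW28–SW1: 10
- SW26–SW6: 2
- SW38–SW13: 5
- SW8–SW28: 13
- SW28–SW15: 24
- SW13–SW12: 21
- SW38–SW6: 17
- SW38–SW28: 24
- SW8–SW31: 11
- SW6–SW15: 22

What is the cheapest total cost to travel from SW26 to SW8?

Candidate routes:
SW26 - SW13 - SW28 - SW8: 3+12+13 = 28
SW26 - SW13 - SW38 - SW23 - SW31 - SW8: 3+5+8+3+11 = 30
SW26 - SW13 - SW38 - SW8: 3+5+16 = 24
Cheapest is SW26 - SW13 - SW38 - SW8 at 24.

24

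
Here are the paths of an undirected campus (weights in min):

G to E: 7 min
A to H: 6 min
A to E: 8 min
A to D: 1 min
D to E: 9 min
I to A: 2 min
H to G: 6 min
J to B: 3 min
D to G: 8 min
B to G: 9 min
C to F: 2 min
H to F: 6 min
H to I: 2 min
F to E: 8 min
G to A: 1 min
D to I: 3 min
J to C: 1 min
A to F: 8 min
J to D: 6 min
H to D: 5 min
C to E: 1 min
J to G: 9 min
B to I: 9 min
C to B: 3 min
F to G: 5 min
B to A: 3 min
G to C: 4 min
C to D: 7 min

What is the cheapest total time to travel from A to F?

6 min

Compare a few routes:
A–B–C–F: 3+3+2 = 8
A–G–F: 1+5 = 6
A–G–C–F: 1+4+2 = 7
Cheapest is A–G–F at 6 min.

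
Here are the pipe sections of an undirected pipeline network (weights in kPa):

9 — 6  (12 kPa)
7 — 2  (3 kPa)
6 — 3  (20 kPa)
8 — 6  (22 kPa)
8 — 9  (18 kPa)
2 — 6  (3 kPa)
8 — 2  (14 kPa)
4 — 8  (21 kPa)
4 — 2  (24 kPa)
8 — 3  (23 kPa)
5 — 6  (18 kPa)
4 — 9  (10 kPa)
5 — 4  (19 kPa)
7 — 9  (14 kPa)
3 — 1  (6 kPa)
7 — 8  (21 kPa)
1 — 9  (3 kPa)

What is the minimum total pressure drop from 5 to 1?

32 kPa

Enumerating some paths:
5 → 4 → 9 → 1: 19+10+3 = 32
5 → 6 → 9 → 1: 18+12+3 = 33
Cheapest is 5 → 4 → 9 → 1 at 32 kPa.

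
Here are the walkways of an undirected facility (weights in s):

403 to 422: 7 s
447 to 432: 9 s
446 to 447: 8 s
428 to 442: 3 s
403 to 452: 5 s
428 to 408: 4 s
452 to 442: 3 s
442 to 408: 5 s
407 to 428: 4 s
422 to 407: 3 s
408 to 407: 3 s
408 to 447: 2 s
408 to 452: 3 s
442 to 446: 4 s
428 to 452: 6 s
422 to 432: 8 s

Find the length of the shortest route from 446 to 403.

Shortest distances from 446:
446: 0
442: 4  (via 446)
452: 7  (via 442)
428: 7  (via 442)
447: 8  (via 446)
408: 9  (via 442)
407: 11  (via 428)
403: 12  (via 452)
Shortest route: 446–442–452–403 = 12 s.

12 s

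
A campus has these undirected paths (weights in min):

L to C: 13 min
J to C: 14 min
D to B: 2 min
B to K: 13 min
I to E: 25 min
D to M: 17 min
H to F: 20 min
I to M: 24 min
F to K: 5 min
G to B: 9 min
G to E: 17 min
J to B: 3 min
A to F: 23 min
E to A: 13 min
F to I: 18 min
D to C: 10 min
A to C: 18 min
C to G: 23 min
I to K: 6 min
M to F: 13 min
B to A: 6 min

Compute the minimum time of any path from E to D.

21 min

Compare a few routes:
E–A–B–D: 13+6+2 = 21
E–G–B–D: 17+9+2 = 28
E–A–C–D: 13+18+10 = 41
The minimum is 21 min via E–A–B–D.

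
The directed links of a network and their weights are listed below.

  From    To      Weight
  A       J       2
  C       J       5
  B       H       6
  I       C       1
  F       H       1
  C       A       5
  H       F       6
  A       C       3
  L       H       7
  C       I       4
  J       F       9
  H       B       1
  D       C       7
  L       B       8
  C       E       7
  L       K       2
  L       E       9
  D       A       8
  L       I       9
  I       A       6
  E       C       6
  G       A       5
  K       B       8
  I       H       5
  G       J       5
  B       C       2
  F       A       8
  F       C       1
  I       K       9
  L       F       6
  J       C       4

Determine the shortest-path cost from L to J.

12

Enumerating some paths:
L → F → C → A → J: 6+1+5+2 = 14
L → F → H → B → C → J: 6+1+1+2+5 = 15
L → F → C → J: 6+1+5 = 12
L → H → B → C → J: 7+1+2+5 = 15
Cheapest is L → F → C → J at 12.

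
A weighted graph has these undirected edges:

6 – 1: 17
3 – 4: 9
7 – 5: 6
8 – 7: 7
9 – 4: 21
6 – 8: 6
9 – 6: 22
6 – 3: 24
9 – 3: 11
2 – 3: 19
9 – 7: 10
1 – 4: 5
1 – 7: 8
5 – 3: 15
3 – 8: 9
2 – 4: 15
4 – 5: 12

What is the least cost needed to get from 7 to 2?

28

Candidate routes:
7 → 5 → 4 → 2: 6+12+15 = 33
7 → 1 → 4 → 2: 8+5+15 = 28
Cheapest is 7 → 1 → 4 → 2 at 28.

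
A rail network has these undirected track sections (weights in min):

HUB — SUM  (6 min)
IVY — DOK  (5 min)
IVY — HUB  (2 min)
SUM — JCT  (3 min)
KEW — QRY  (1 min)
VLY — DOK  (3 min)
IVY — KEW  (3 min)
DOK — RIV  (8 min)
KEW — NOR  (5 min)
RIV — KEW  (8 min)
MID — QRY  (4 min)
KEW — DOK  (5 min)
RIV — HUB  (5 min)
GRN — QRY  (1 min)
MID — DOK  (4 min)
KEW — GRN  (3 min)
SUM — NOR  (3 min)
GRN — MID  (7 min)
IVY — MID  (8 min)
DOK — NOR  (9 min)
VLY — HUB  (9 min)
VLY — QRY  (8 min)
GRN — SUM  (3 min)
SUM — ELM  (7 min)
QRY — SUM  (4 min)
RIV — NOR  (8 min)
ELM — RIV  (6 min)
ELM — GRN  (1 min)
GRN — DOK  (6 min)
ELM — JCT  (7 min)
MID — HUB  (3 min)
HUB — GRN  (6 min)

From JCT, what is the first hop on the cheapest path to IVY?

Candidate routes:
JCT–SUM–QRY–KEW–IVY: 3+4+1+3 = 11
JCT–SUM–GRN–KEW–IVY: 3+3+3+3 = 12
JCT–ELM–GRN–QRY–KEW–IVY: 7+1+1+1+3 = 13
JCT–SUM–NOR–KEW–IVY: 3+3+5+3 = 14
The minimum is 11 min via JCT–SUM–QRY–KEW–IVY.
So from JCT the first move is to SUM.

SUM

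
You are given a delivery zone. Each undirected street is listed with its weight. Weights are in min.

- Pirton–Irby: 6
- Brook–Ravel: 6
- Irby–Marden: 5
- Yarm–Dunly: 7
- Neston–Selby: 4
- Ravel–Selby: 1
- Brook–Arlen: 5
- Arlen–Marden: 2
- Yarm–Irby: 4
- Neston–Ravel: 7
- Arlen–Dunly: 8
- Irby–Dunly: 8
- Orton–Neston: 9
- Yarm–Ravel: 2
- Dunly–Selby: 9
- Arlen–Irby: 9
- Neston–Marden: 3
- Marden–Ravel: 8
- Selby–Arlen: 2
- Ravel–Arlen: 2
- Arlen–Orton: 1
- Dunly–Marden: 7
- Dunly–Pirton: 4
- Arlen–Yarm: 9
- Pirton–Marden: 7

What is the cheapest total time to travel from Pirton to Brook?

14 min

Compare a few routes:
Pirton - Dunly - Arlen - Brook: 4+8+5 = 17
Pirton - Marden - Arlen - Brook: 7+2+5 = 14
Cheapest is Pirton - Marden - Arlen - Brook at 14 min.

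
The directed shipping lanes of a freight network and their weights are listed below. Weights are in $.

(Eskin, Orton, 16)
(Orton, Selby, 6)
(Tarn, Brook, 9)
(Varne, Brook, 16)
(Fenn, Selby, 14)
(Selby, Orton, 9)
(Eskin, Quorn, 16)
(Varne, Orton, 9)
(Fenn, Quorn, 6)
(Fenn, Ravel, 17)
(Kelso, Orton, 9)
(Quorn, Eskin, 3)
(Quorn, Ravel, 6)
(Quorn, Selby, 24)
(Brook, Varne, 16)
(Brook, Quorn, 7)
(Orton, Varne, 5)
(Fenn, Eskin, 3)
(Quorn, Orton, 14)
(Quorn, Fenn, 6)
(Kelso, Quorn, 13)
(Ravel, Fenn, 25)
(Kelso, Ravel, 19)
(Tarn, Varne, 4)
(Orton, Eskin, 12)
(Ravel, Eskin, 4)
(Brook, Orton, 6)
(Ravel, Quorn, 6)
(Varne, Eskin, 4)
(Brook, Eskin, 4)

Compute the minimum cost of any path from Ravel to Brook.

Running Dijkstra from Ravel:
Ravel: 0
Eskin: 4  (via Ravel)
Quorn: 6  (via Ravel)
Fenn: 12  (via Quorn)
Orton: 20  (via Eskin)
Varne: 25  (via Orton)
Selby: 26  (via Fenn)
Brook: 41  (via Varne)
Shortest route: Ravel → Eskin → Orton → Varne → Brook = $41.

$41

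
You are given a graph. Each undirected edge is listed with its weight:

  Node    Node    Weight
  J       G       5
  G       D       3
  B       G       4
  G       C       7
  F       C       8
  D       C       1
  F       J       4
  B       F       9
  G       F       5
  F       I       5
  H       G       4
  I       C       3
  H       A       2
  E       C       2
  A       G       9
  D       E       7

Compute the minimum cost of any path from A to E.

12

Candidate routes:
A–H–G–D–C–E: 2+4+3+1+2 = 12
A–H–G–C–E: 2+4+7+2 = 15
A–G–D–C–E: 9+3+1+2 = 15
The minimum is 12 via A–H–G–D–C–E.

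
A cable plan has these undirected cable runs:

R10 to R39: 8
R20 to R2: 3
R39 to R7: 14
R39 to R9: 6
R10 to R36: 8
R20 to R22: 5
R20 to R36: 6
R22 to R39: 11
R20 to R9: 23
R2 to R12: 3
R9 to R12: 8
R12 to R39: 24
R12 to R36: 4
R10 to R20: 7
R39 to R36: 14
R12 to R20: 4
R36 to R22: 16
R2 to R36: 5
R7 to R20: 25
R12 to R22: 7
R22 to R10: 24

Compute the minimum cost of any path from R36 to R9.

Settle nodes by increasing distance from R36:
R36: 0
R12: 4  (via R36)
R2: 5  (via R36)
R20: 6  (via R36)
R10: 8  (via R36)
R22: 11  (via R12)
R9: 12  (via R12)
Shortest route: R36–R12–R9 = 12.

12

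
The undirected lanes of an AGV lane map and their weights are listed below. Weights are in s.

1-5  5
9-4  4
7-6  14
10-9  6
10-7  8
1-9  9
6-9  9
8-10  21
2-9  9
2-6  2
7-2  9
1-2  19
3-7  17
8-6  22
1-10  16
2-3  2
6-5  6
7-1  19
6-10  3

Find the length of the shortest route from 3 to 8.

Settle nodes by increasing distance from 3:
3: 0
2: 2  (via 3)
6: 4  (via 2)
10: 7  (via 6)
5: 10  (via 6)
7: 11  (via 2)
9: 11  (via 2)
1: 15  (via 5)
4: 15  (via 9)
8: 26  (via 6)
Shortest route: 3 → 2 → 6 → 8 = 26 s.

26 s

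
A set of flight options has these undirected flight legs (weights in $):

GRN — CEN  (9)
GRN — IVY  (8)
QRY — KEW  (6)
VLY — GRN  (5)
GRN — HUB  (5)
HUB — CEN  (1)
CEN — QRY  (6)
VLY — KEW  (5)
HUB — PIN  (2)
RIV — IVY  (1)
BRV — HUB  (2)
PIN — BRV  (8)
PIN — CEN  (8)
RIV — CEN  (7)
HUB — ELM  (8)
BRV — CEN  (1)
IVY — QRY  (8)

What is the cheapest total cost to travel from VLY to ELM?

Candidate routes:
VLY–GRN–CEN–BRV–HUB–ELM: 5+9+1+2+8 = 25
VLY–GRN–CEN–HUB–ELM: 5+9+1+8 = 23
VLY–GRN–HUB–ELM: 5+5+8 = 18
The minimum is $18 via VLY–GRN–HUB–ELM.

$18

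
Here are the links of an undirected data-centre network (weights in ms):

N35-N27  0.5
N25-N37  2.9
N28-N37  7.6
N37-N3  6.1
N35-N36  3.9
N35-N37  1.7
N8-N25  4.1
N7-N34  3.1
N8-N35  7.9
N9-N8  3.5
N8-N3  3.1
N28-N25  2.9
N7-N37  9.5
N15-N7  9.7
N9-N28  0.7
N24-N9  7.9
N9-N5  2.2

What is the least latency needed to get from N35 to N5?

Enumerating some paths:
N35 → N37 → N28 → N9 → N5: 1.7+7.6+0.7+2.2 = 12.2
N35 → N37 → N25 → N28 → N9 → N5: 1.7+2.9+2.9+0.7+2.2 = 10.4
Cheapest is N35 → N37 → N25 → N28 → N9 → N5 at 10.4 ms.

10.4 ms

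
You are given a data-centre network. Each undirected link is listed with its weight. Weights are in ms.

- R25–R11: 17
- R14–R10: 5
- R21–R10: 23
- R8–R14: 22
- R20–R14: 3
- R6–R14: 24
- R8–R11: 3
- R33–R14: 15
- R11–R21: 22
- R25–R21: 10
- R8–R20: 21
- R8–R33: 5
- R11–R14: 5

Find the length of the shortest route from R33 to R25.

Compare a few routes:
R33–R8–R11–R25: 5+3+17 = 25
R33–R8–R11–R21–R25: 5+3+22+10 = 40
R33–R8–R14–R11–R25: 5+22+5+17 = 49
R33–R14–R11–R25: 15+5+17 = 37
The minimum is 25 ms via R33–R8–R11–R25.

25 ms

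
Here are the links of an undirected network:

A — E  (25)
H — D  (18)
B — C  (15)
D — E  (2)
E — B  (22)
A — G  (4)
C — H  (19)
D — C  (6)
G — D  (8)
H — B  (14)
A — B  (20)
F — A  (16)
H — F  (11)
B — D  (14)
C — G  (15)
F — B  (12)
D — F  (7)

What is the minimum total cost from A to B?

Candidate routes:
A–B: 20 = 20
A–G–D–B: 4+8+14 = 26
Cheapest is A–B at 20.

20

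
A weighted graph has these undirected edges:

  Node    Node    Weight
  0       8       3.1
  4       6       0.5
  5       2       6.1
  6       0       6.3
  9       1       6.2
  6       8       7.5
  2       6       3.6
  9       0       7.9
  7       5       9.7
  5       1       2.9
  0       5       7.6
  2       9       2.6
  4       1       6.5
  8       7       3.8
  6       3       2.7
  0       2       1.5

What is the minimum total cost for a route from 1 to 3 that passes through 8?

Shortest 1→8: 1–9–2–0–8 = 13.4
Shortest 8→3: 8–6–3 = 10.2
Total via 8: 13.4 + 10.2 = 23.6.

23.6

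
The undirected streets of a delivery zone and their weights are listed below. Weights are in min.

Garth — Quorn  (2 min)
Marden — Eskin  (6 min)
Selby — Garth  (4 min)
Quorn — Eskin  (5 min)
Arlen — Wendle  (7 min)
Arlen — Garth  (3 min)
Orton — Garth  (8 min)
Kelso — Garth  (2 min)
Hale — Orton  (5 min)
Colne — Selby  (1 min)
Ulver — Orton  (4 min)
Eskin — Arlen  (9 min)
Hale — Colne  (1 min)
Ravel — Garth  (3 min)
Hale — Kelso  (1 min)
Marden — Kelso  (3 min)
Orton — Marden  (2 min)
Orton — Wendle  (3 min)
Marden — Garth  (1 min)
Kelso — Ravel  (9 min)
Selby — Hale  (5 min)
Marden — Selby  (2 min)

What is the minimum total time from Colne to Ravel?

Settle nodes by increasing distance from Colne:
Colne: 0
Hale: 1  (via Colne)
Selby: 1  (via Colne)
Kelso: 2  (via Hale)
Marden: 3  (via Selby)
Garth: 4  (via Kelso)
Orton: 5  (via Marden)
Quorn: 6  (via Garth)
Arlen: 7  (via Garth)
Ravel: 7  (via Garth)
Shortest route: Colne–Hale–Kelso–Garth–Ravel = 7 min.

7 min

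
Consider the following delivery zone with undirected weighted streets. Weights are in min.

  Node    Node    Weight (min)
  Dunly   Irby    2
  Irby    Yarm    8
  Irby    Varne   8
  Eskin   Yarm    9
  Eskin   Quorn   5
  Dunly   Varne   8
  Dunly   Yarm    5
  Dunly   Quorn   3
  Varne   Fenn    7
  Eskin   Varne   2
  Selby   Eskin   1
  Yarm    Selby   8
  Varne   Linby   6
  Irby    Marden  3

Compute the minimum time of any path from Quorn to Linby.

Compare a few routes:
Quorn → Dunly → Irby → Varne → Linby: 3+2+8+6 = 19
Quorn → Dunly → Varne → Linby: 3+8+6 = 17
Quorn → Eskin → Varne → Linby: 5+2+6 = 13
The minimum is 13 min via Quorn → Eskin → Varne → Linby.

13 min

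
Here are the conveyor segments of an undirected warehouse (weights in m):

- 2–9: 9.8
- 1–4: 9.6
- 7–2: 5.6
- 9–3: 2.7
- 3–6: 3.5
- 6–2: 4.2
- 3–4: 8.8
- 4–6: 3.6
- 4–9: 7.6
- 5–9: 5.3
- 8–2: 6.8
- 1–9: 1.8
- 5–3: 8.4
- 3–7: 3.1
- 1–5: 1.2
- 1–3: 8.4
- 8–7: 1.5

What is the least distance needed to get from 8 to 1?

Settle nodes by increasing distance from 8:
8: 0
7: 1.5  (via 8)
3: 4.6  (via 7)
2: 6.8  (via 8)
9: 7.3  (via 3)
6: 8.1  (via 3)
1: 9.1  (via 9)
Shortest route: 8 → 7 → 3 → 9 → 1 = 9.1 m.

9.1 m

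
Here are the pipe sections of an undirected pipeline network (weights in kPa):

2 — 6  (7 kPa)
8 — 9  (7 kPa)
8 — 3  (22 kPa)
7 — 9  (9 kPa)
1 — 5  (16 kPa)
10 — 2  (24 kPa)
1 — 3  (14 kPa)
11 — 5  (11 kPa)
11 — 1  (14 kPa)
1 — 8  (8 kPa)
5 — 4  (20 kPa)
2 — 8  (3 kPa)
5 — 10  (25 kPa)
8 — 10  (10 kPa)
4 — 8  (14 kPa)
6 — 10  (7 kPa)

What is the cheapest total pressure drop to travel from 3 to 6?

32 kPa

Settle nodes by increasing distance from 3:
3: 0
1: 14  (via 3)
8: 22  (via 3)
2: 25  (via 8)
11: 28  (via 1)
9: 29  (via 8)
5: 30  (via 1)
6: 32  (via 2)
Shortest route: 3 → 8 → 2 → 6 = 32 kPa.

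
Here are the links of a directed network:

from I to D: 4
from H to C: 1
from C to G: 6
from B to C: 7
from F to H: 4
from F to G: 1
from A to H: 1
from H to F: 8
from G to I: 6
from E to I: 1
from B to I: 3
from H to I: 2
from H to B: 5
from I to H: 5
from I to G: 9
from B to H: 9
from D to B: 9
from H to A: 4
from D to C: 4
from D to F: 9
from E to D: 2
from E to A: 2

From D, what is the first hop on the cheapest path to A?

Compare a few routes:
D → F → H → A: 9+4+4 = 17
D → B → I → H → A: 9+3+5+4 = 21
Cheapest is D → F → H → A at 17.
So from D the first move is to F.

F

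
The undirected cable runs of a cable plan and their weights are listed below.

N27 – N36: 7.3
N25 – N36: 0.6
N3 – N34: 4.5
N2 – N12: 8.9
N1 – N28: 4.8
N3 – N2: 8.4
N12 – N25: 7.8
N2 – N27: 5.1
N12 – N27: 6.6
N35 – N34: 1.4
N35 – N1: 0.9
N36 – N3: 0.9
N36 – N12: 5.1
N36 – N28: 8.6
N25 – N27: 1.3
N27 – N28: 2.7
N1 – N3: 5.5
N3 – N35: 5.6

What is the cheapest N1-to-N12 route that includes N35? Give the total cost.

Shortest N1→N35: N1–N35 = 0.9
Best N35 to N12: N35–N3–N36–N12 costing 11.6
Total via N35: 0.9 + 11.6 = 12.5.

12.5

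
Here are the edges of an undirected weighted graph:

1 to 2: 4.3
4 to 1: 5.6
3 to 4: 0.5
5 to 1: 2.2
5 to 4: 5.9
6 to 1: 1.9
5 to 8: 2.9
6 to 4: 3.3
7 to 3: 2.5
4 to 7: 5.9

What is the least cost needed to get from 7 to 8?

11.8

Enumerating some paths:
7 - 3 - 4 - 5 - 8: 2.5+0.5+5.9+2.9 = 11.8
7 - 3 - 4 - 6 - 1 - 5 - 8: 2.5+0.5+3.3+1.9+2.2+2.9 = 13.3
The minimum is 11.8 via 7 - 3 - 4 - 5 - 8.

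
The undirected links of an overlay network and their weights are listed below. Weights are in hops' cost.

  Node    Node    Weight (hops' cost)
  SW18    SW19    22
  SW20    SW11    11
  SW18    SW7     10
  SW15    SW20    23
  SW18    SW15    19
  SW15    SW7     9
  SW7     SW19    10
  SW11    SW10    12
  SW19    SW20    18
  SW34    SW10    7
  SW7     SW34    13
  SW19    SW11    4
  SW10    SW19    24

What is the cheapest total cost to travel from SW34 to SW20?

Candidate routes:
SW34 - SW7 - SW19 - SW11 - SW20: 13+10+4+11 = 38
SW34 - SW10 - SW11 - SW20: 7+12+11 = 30
SW34 - SW7 - SW19 - SW20: 13+10+18 = 41
SW34 - SW10 - SW11 - SW19 - SW20: 7+12+4+18 = 41
The minimum is 30 hops' cost via SW34 - SW10 - SW11 - SW20.

30 hops' cost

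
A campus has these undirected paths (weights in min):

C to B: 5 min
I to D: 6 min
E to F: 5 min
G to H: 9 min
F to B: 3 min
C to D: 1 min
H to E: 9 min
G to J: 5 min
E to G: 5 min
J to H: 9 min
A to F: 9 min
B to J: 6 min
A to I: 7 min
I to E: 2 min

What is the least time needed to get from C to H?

18 min

Enumerating some paths:
C - D - I - E - H: 1+6+2+9 = 18
C - B - J - H: 5+6+9 = 20
The minimum is 18 min via C - D - I - E - H.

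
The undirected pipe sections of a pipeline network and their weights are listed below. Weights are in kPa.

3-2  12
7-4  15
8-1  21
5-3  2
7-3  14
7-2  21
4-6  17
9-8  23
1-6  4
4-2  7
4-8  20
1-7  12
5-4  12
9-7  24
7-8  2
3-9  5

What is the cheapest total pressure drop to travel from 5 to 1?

28 kPa

Enumerating some paths:
5 → 4 → 6 → 1: 12+17+4 = 33
5 → 4 → 7 → 1: 12+15+12 = 39
5 → 3 → 7 → 8 → 1: 2+14+2+21 = 39
5 → 3 → 7 → 1: 2+14+12 = 28
Cheapest is 5 → 3 → 7 → 1 at 28 kPa.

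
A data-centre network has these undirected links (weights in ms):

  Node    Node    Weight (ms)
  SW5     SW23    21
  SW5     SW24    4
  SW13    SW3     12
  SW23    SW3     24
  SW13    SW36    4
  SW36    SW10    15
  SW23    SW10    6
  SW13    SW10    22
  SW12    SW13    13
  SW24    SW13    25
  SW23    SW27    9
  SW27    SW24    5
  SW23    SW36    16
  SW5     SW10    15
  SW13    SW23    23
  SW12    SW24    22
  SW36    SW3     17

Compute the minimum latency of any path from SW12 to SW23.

Enumerating some paths:
SW12–SW24–SW27–SW23: 22+5+9 = 36
SW12–SW13–SW23: 13+23 = 36
SW12–SW13–SW36–SW23: 13+4+16 = 33
Cheapest is SW12–SW13–SW36–SW23 at 33 ms.

33 ms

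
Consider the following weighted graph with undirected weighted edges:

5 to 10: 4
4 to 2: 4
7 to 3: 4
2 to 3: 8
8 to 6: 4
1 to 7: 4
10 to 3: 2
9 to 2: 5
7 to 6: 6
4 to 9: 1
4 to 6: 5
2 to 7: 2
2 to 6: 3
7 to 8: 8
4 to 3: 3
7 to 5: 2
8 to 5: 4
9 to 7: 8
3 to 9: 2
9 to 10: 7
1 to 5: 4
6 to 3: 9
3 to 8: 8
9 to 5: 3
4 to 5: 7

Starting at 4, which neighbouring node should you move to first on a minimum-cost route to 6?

Compare a few routes:
4 - 6: 5 = 5
4 - 2 - 6: 4+3 = 7
Cheapest is 4 - 6 at 5.
So from 4 the first move is to 6.

6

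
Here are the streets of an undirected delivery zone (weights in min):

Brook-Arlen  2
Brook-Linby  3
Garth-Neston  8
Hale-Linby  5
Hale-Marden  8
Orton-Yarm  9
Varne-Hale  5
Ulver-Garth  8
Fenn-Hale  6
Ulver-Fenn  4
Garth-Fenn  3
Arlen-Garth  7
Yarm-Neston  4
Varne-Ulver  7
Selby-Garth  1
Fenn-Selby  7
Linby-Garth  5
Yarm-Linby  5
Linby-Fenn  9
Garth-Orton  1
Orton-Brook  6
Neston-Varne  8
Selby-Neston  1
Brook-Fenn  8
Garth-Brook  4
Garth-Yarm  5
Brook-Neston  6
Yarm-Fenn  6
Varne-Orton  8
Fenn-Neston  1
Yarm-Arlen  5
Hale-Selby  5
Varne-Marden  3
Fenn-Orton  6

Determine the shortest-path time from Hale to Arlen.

10 min

Candidate routes:
Hale - Linby - Brook - Arlen: 5+3+2 = 10
Hale - Selby - Garth - Brook - Arlen: 5+1+4+2 = 12
The minimum is 10 min via Hale - Linby - Brook - Arlen.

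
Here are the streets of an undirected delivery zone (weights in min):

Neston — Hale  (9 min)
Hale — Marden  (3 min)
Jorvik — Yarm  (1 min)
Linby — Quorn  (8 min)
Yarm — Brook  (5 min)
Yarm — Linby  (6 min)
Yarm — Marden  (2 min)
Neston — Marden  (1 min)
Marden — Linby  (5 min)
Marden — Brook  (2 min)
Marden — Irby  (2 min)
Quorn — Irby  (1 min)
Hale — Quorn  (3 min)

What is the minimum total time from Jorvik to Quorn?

Candidate routes:
Jorvik → Yarm → Marden → Irby → Quorn: 1+2+2+1 = 6
Jorvik → Yarm → Brook → Marden → Hale → Quorn: 1+5+2+3+3 = 14
Jorvik → Yarm → Brook → Marden → Irby → Quorn: 1+5+2+2+1 = 11
Jorvik → Yarm → Marden → Hale → Quorn: 1+2+3+3 = 9
Cheapest is Jorvik → Yarm → Marden → Irby → Quorn at 6 min.

6 min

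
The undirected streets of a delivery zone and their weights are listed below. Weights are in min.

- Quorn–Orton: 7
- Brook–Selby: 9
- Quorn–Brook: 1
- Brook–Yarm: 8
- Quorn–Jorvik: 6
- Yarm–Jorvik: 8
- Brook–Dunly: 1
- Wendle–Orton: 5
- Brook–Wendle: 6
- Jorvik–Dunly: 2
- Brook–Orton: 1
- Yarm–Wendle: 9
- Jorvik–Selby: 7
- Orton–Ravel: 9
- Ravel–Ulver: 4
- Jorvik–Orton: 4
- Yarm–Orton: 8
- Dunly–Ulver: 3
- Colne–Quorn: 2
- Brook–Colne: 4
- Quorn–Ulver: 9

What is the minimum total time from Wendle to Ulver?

10 min

Settle nodes by increasing distance from Wendle:
Wendle: 0
Orton: 5  (via Wendle)
Brook: 6  (via Wendle)
Quorn: 7  (via Brook)
Dunly: 7  (via Brook)
Colne: 9  (via Quorn)
Jorvik: 9  (via Orton)
Yarm: 9  (via Wendle)
Ulver: 10  (via Dunly)
Shortest route: Wendle → Brook → Dunly → Ulver = 10 min.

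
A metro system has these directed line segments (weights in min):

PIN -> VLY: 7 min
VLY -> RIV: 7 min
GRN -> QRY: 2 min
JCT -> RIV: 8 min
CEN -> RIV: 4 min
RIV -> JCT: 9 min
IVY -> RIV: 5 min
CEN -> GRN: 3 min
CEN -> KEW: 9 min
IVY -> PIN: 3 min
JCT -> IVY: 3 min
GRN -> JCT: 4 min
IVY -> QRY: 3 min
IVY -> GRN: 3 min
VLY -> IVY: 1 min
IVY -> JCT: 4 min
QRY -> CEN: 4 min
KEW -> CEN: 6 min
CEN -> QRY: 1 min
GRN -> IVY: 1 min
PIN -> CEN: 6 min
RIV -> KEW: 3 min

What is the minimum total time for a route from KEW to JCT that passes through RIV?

19 min

Shortest KEW→RIV: KEW–CEN–RIV = 10
Best RIV to JCT: RIV–JCT costing 9
Total via RIV: 10 + 9 = 19 min.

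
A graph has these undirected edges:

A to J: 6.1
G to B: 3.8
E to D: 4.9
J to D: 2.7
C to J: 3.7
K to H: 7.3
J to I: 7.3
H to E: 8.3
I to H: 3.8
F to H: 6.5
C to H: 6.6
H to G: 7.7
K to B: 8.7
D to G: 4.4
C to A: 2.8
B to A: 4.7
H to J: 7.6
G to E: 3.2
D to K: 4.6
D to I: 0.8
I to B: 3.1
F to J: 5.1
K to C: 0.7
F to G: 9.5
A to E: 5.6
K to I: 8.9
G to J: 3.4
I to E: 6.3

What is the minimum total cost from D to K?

Candidate routes:
D → K: 4.6 = 4.6
D → J → C → K: 2.7+3.7+0.7 = 7.1
The minimum is 4.6 via D → K.

4.6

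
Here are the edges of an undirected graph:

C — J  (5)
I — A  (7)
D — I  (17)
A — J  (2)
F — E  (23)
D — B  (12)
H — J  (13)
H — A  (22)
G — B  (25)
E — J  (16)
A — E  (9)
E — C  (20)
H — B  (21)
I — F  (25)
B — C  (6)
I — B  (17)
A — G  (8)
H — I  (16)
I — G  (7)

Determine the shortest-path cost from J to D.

Running Dijkstra from J:
J: 0
A: 2  (via J)
C: 5  (via J)
I: 9  (via A)
G: 10  (via A)
B: 11  (via C)
E: 11  (via A)
H: 13  (via J)
D: 23  (via B)
Shortest route: J → C → B → D = 23.

23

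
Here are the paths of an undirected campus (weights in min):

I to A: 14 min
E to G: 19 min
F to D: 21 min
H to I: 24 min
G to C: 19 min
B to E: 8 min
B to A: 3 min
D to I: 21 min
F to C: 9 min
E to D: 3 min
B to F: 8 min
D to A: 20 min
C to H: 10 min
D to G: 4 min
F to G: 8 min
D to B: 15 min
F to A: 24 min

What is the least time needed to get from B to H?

Running Dijkstra from B:
B: 0
A: 3  (via B)
E: 8  (via B)
F: 8  (via B)
D: 11  (via E)
G: 15  (via D)
C: 17  (via F)
I: 17  (via A)
H: 27  (via C)
Shortest route: B → F → C → H = 27 min.

27 min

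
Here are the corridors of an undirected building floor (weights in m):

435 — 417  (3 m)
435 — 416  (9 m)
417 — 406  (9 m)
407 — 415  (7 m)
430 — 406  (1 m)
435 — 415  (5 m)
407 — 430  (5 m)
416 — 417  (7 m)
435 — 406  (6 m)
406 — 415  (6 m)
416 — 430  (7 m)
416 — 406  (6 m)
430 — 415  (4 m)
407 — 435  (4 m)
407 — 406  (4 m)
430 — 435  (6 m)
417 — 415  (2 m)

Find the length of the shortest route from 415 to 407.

Enumerating some paths:
415–417–435–407: 2+3+4 = 9
415–430–407: 4+5 = 9
415–430–406–407: 4+1+4 = 9
415–407: 7 = 7
Cheapest is 415–407 at 7 m.

7 m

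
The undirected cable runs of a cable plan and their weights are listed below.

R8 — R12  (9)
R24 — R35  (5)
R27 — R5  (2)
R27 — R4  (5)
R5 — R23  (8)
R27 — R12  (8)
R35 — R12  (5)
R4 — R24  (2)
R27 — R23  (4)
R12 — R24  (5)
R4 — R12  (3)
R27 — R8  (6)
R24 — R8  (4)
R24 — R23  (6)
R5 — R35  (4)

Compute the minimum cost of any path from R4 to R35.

Shortest distances from R4:
R4: 0
R24: 2  (via R4)
R12: 3  (via R4)
R27: 5  (via R4)
R8: 6  (via R24)
R5: 7  (via R27)
R35: 7  (via R24)
Shortest route: R4 → R24 → R35 = 7.

7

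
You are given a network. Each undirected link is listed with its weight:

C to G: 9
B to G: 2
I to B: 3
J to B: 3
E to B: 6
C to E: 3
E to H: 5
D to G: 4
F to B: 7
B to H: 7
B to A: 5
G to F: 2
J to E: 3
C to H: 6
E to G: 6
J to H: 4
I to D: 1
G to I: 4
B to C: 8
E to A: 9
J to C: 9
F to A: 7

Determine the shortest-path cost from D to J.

7

Compare a few routes:
D–I–B–J: 1+3+3 = 7
D–G–B–J: 4+2+3 = 9
The minimum is 7 via D–I–B–J.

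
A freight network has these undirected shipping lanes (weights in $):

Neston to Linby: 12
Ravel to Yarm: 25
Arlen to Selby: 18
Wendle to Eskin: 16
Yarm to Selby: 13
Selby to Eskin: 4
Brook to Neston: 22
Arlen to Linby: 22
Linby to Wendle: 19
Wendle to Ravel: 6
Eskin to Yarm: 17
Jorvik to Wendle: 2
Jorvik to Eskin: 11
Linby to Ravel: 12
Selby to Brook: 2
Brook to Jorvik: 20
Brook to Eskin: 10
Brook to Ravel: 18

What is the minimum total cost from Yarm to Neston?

Running Dijkstra from Yarm:
Yarm: 0
Selby: 13  (via Yarm)
Brook: 15  (via Selby)
Eskin: 17  (via Yarm)
Ravel: 25  (via Yarm)
Jorvik: 28  (via Eskin)
Wendle: 30  (via Jorvik)
Arlen: 31  (via Selby)
Neston: 37  (via Brook)
Shortest route: Yarm → Selby → Brook → Neston = $37.

$37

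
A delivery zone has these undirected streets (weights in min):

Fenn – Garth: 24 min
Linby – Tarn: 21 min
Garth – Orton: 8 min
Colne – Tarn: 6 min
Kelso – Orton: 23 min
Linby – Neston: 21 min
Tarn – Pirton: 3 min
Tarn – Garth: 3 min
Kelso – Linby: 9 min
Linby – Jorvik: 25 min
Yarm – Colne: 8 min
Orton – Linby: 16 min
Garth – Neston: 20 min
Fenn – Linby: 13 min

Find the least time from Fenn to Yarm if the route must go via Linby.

48 min

Best Fenn to Linby: Fenn → Linby costing 13
Best Linby to Yarm: Linby → Tarn → Colne → Yarm costing 35
Total via Linby: 13 + 35 = 48 min.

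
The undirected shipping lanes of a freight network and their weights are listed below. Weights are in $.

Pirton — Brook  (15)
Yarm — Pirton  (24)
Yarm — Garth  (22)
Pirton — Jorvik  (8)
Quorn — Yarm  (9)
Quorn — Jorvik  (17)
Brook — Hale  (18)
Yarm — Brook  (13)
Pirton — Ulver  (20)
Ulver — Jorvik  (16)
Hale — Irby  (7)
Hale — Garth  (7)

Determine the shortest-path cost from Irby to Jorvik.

$48

Settle nodes by increasing distance from Irby:
Irby: 0
Hale: 7  (via Irby)
Garth: 14  (via Hale)
Brook: 25  (via Hale)
Yarm: 36  (via Garth)
Pirton: 40  (via Brook)
Quorn: 45  (via Yarm)
Jorvik: 48  (via Pirton)
Shortest route: Irby–Hale–Brook–Pirton–Jorvik = $48.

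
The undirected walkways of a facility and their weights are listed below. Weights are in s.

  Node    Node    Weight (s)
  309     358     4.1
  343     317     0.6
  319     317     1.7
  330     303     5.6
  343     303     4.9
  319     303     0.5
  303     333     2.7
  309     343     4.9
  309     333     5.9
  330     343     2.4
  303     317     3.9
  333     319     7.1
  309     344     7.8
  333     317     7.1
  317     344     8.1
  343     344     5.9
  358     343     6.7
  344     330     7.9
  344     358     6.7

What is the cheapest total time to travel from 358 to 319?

Enumerating some paths:
358–309–343–317–319: 4.1+4.9+0.6+1.7 = 11.3
358–343–317–319: 6.7+0.6+1.7 = 9
358–343–317–303–319: 6.7+0.6+3.9+0.5 = 11.7
358–343–303–319: 6.7+4.9+0.5 = 12.1
The minimum is 9 s via 358–343–317–319.

9 s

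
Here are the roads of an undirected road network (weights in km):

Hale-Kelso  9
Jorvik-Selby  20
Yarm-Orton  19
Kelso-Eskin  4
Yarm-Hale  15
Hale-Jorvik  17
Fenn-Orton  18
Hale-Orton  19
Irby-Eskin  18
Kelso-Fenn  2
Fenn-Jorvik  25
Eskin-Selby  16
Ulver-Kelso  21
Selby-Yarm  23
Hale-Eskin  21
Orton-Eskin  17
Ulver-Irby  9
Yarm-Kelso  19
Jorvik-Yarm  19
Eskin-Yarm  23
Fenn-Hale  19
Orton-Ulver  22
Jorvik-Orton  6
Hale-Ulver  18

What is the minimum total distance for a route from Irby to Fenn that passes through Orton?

Best Irby to Orton: Irby → Ulver → Orton costing 31
Shortest Orton→Fenn: Orton → Fenn = 18
Total via Orton: 31 + 18 = 49 km.

49 km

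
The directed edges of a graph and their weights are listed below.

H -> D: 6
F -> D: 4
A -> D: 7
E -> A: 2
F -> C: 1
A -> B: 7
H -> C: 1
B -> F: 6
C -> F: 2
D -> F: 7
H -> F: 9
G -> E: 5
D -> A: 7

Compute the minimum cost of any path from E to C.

16

Settle nodes by increasing distance from E:
E: 0
A: 2  (via E)
B: 9  (via A)
D: 9  (via A)
F: 15  (via B)
C: 16  (via F)
Shortest route: E–A–B–F–C = 16.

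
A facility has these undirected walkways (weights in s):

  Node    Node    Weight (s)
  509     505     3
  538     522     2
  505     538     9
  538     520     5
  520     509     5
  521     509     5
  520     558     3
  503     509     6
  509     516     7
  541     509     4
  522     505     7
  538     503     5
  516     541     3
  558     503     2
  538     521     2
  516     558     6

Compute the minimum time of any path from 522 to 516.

Compare a few routes:
522 → 538 → 503 → 558 → 516: 2+5+2+6 = 15
522 → 538 → 521 → 509 → 516: 2+2+5+7 = 16
Cheapest is 522 → 538 → 503 → 558 → 516 at 15 s.

15 s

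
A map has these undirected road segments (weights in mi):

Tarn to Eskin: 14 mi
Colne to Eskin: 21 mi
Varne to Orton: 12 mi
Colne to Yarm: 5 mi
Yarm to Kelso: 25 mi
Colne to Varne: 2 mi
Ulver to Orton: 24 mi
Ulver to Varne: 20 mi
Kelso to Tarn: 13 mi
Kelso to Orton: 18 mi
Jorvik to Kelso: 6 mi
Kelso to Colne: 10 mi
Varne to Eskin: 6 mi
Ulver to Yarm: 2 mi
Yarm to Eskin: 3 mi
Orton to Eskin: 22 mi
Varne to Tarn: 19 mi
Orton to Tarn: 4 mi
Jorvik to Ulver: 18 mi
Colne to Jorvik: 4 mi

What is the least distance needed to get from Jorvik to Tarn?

Candidate routes:
Jorvik → Kelso → Tarn: 6+13 = 19
Jorvik → Colne → Varne → Orton → Tarn: 4+2+12+4 = 22
Jorvik → Colne → Varne → Tarn: 4+2+19 = 25
The minimum is 19 mi via Jorvik → Kelso → Tarn.

19 mi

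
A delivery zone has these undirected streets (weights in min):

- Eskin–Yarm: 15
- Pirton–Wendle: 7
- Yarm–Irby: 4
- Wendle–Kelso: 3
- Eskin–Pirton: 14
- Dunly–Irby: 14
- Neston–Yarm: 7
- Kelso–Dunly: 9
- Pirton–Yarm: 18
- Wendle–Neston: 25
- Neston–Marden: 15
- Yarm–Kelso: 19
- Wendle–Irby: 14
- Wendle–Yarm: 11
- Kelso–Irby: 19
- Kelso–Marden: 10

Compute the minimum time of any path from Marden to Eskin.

Shortest distances from Marden:
Marden: 0
Kelso: 10  (via Marden)
Wendle: 13  (via Kelso)
Neston: 15  (via Marden)
Dunly: 19  (via Kelso)
Pirton: 20  (via Wendle)
Yarm: 22  (via Neston)
Irby: 26  (via Yarm)
Eskin: 34  (via Pirton)
Shortest route: Marden → Kelso → Wendle → Pirton → Eskin = 34 min.

34 min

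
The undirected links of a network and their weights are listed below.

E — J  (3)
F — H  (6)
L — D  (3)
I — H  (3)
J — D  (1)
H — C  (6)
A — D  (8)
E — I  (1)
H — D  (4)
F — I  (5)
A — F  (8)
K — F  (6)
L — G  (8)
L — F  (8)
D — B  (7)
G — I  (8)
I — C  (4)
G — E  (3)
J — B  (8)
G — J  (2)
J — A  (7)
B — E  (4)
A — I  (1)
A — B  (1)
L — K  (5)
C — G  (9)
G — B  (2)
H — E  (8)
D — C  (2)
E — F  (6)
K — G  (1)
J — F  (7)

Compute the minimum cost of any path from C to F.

Candidate routes:
C → D → J → F: 2+1+7 = 10
C → I → F: 4+5 = 9
The minimum is 9 via C → I → F.

9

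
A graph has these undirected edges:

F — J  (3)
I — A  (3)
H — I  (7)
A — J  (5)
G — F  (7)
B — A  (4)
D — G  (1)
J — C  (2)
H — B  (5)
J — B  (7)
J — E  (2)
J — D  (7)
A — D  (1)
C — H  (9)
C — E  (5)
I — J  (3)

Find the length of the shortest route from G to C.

9

Settle nodes by increasing distance from G:
G: 0
D: 1  (via G)
A: 2  (via D)
I: 5  (via A)
B: 6  (via A)
F: 7  (via G)
J: 7  (via A)
C: 9  (via J)
Shortest route: G → D → A → J → C = 9.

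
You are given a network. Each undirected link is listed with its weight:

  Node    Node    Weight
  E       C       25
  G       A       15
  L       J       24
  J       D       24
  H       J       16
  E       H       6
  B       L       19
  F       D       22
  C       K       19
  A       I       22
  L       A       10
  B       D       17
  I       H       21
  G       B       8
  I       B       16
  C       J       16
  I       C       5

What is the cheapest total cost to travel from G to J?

Compare a few routes:
G–B–L–J: 8+19+24 = 51
G–A–L–J: 15+10+24 = 49
G–B–D–J: 8+17+24 = 49
G–B–I–C–J: 8+16+5+16 = 45
Cheapest is G–B–I–C–J at 45.

45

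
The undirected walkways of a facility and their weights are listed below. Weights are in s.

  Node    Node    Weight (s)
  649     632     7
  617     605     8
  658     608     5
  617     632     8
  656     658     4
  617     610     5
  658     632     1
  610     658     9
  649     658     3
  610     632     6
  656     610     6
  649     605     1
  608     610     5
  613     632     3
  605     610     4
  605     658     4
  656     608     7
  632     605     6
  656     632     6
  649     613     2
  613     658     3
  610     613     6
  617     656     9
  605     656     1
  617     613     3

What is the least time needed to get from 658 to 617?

Candidate routes:
658 - 632 - 613 - 617: 1+3+3 = 7
658 - 613 - 617: 3+3 = 6
Cheapest is 658 - 613 - 617 at 6 s.

6 s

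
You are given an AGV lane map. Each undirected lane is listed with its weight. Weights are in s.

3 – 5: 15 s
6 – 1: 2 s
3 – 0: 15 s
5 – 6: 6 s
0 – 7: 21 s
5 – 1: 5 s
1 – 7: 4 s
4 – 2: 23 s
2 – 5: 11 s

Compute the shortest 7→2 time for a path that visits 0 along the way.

Shortest 7→0: 7–0 = 21
Shortest 0→2: 0–3–5–2 = 41
Total via 0: 21 + 41 = 62 s.

62 s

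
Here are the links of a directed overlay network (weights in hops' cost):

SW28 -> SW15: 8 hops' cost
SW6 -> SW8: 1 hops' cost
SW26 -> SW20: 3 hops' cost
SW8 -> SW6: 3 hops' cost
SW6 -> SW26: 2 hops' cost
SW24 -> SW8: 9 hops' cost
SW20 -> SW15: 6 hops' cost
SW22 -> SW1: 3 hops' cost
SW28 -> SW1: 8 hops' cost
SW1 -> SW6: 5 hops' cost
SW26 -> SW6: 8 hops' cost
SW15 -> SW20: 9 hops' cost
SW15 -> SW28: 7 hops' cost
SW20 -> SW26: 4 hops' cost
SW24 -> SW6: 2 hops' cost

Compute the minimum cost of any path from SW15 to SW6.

Compare a few routes:
SW15 → SW28 → SW1 → SW6: 7+8+5 = 20
SW15 → SW20 → SW26 → SW6: 9+4+8 = 21
Cheapest is SW15 → SW28 → SW1 → SW6 at 20 hops' cost.

20 hops' cost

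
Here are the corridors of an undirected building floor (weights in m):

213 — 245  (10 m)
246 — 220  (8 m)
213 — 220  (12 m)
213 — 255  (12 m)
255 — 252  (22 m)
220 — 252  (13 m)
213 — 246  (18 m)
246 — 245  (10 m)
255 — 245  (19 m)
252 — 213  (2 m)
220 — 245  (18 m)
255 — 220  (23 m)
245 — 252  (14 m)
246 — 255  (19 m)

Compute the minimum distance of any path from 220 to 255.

Candidate routes:
220–252–213–255: 13+2+12 = 27
220–246–255: 8+19 = 27
220–213–255: 12+12 = 24
220–255: 23 = 23
Cheapest is 220–255 at 23 m.

23 m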